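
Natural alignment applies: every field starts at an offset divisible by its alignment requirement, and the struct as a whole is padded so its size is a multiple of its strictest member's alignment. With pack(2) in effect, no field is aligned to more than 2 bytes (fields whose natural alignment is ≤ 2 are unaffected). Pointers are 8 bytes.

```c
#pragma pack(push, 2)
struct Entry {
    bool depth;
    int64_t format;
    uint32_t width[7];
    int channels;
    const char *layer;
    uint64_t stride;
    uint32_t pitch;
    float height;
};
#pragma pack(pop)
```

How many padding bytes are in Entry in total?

@0: depth [1B, align 1] → 1
+1 pad (align 2)
@2: format [8B, align 2] → 10
@10: width [28B, align 2] → 38
@38: channels [4B, align 2] → 42
@42: layer [8B, align 2] → 50
@50: stride [8B, align 2] → 58
@58: pitch [4B, align 2] → 62
@62: height [4B, align 2] → 66
size 66, align 2
data bytes 65, size 66 → padding 1

1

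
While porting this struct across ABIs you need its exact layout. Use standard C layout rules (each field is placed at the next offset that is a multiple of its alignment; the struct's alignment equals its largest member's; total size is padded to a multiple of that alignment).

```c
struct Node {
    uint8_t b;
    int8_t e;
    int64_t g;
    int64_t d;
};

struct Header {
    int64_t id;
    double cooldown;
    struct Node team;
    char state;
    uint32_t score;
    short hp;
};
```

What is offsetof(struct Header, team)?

Node: @0: b [1B, align 1] → 1; @1: e [1B, align 1] → 2; +6 pad (align 8); @8: g [8B, align 8] → 16; @16: d [8B, align 8] → 24; size 24, align 8
@0: id [8B, align 8] → 8
@8: cooldown [8B, align 8] → 16
@16: team [24B, align 8] → 40

16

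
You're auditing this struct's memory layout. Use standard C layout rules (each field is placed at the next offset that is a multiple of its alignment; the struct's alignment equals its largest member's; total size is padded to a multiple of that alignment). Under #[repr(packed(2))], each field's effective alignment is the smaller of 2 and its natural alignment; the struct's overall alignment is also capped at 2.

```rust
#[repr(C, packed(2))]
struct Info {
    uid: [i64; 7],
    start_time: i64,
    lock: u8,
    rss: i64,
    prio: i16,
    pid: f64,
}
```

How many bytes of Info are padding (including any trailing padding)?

uid at 0 (size 56, align 2) → ends 56
start_time at 56 (size 8, align 2) → ends 64
lock at 64 (size 1, align 1) → ends 65
pad 1 to align 2 for rss
rss at 66 (size 8, align 2) → ends 74
prio at 74 (size 2, align 2) → ends 76
pid at 76 (size 8, align 2) → ends 84
total 84 bytes, alignment 2
data bytes 83, size 84 → padding 1

1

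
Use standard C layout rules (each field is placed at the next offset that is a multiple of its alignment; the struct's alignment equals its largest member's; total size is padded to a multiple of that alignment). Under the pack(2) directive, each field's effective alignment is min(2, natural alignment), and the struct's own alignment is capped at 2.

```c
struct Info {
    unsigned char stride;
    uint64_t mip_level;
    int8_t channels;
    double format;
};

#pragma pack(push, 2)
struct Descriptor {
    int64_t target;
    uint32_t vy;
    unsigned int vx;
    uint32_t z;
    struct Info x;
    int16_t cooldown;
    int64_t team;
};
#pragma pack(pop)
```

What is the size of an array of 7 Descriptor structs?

434

Info: stride at 0 (size 1, align 1) → ends 1; pad 7 to align 8 for mip_level; mip_level at 8 (size 8, align 8) → ends 16; channels at 16 (size 1, align 1) → ends 17; pad 7 to align 8 for format; format at 24 (size 8, align 8) → ends 32; total 32 bytes, alignment 8
target at 0 (size 8, align 2) → ends 8
vy at 8 (size 4, align 2) → ends 12
vx at 12 (size 4, align 2) → ends 16
z at 16 (size 4, align 2) → ends 20
x at 20 (size 32, align 2) → ends 52
cooldown at 52 (size 2, align 2) → ends 54
team at 54 (size 8, align 2) → ends 62
total 62 bytes, alignment 2
array of 7: 7 × 62 = 434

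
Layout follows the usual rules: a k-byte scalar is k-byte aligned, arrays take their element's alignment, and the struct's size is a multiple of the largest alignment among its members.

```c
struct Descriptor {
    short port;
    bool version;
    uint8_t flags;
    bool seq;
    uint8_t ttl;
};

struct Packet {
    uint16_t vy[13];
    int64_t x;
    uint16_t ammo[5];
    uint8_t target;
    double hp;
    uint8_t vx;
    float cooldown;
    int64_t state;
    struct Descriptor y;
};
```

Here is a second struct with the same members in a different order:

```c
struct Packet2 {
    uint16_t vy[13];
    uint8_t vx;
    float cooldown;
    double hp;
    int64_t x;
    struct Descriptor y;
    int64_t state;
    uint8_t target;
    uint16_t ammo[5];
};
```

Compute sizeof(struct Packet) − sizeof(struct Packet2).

Descriptor: port at 0 (size 2, align 2) → ends 2; version at 2 (size 1, align 1) → ends 3; flags at 3 (size 1, align 1) → ends 4; seq at 4 (size 1, align 1) → ends 5; ttl at 5 (size 1, align 1) → ends 6; total 6 bytes, alignment 2
vy at 0 (size 26, align 2) → ends 26
pad 6 to align 8 for x
x at 32 (size 8, align 8) → ends 40
ammo at 40 (size 10, align 2) → ends 50
target at 50 (size 1, align 1) → ends 51
pad 5 to align 8 for hp
hp at 56 (size 8, align 8) → ends 64
vx at 64 (size 1, align 1) → ends 65
pad 3 to align 4 for cooldown
cooldown at 68 (size 4, align 4) → ends 72
state at 72 (size 8, align 8) → ends 80
y at 80 (size 6, align 2) → ends 86
tail pad 2 to reach multiple of 8
total 88 bytes, alignment 8
— Packet2 —
vy at 0 (size 26, align 2) → ends 26
vx at 26 (size 1, align 1) → ends 27
pad 1 to align 4 for cooldown
cooldown at 28 (size 4, align 4) → ends 32
hp at 32 (size 8, align 8) → ends 40
x at 40 (size 8, align 8) → ends 48
y at 48 (size 6, align 2) → ends 54
pad 2 to align 8 for state
state at 56 (size 8, align 8) → ends 64
target at 64 (size 1, align 1) → ends 65
pad 1 to align 2 for ammo
ammo at 66 (size 10, align 2) → ends 76
tail pad 4 to reach multiple of 8
total 80 bytes, alignment 8
88 − 80 = 8

8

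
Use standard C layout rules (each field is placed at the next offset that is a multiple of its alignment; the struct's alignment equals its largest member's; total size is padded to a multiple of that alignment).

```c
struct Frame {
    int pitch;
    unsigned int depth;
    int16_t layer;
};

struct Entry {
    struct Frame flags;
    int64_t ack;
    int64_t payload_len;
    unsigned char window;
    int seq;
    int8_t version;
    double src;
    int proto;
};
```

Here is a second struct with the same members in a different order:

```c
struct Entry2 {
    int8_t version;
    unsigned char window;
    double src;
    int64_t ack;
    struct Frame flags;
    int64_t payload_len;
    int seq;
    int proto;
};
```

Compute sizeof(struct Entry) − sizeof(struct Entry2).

8

Frame: pitch at 0 (size 4, align 4) → ends 4; depth at 4 (size 4, align 4) → ends 8; layer at 8 (size 2, align 2) → ends 10; tail pad 2 to reach multiple of 4; total 12 bytes, alignment 4
flags at 0 (size 12, align 4) → ends 12
pad 4 to align 8 for ack
ack at 16 (size 8, align 8) → ends 24
payload_len at 24 (size 8, align 8) → ends 32
window at 32 (size 1, align 1) → ends 33
pad 3 to align 4 for seq
seq at 36 (size 4, align 4) → ends 40
version at 40 (size 1, align 1) → ends 41
pad 7 to align 8 for src
src at 48 (size 8, align 8) → ends 56
proto at 56 (size 4, align 4) → ends 60
tail pad 4 to reach multiple of 8
total 64 bytes, alignment 8
— Entry2 —
version at 0 (size 1, align 1) → ends 1
window at 1 (size 1, align 1) → ends 2
pad 6 to align 8 for src
src at 8 (size 8, align 8) → ends 16
ack at 16 (size 8, align 8) → ends 24
flags at 24 (size 12, align 4) → ends 36
pad 4 to align 8 for payload_len
payload_len at 40 (size 8, align 8) → ends 48
seq at 48 (size 4, align 4) → ends 52
proto at 52 (size 4, align 4) → ends 56
total 56 bytes, alignment 8
64 − 56 = 8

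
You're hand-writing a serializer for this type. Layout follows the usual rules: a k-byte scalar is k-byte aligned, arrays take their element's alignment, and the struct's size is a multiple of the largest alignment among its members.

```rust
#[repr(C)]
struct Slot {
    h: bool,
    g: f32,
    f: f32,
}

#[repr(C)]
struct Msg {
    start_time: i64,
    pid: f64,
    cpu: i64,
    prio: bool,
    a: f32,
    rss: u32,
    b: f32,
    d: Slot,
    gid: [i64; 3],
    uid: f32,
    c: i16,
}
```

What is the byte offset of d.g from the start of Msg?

44

Slot: h at 0 (size 1, align 1) → ends 1; pad 3 to align 4 for g; g at 4 (size 4, align 4) → ends 8; f at 8 (size 4, align 4) → ends 12; total 12 bytes, alignment 4
start_time at 0 (size 8, align 8) → ends 8
pid at 8 (size 8, align 8) → ends 16
cpu at 16 (size 8, align 8) → ends 24
prio at 24 (size 1, align 1) → ends 25
pad 3 to align 4 for a
a at 28 (size 4, align 4) → ends 32
rss at 32 (size 4, align 4) → ends 36
b at 36 (size 4, align 4) → ends 40
d at 40 (size 12, align 4) → ends 52
within Slot: g at 4
40 + 4 = 44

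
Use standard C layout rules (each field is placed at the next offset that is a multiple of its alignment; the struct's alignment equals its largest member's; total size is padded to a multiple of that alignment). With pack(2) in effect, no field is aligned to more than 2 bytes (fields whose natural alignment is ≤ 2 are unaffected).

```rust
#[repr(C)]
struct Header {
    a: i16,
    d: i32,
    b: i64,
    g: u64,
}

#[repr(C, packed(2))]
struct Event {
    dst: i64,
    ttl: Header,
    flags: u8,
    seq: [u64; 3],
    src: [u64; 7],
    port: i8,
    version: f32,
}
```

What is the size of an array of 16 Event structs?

Header: a at 0 (size 2, align 2) → ends 2; pad 2 to align 4 for d; d at 4 (size 4, align 4) → ends 8; b at 8 (size 8, align 8) → ends 16; g at 16 (size 8, align 8) → ends 24; total 24 bytes, alignment 8
dst at 0 (size 8, align 2) → ends 8
ttl at 8 (size 24, align 2) → ends 32
flags at 32 (size 1, align 1) → ends 33
pad 1 to align 2 for seq
seq at 34 (size 24, align 2) → ends 58
src at 58 (size 56, align 2) → ends 114
port at 114 (size 1, align 1) → ends 115
pad 1 to align 2 for version
version at 116 (size 4, align 2) → ends 120
total 120 bytes, alignment 2
array of 16: 16 × 120 = 1920

1920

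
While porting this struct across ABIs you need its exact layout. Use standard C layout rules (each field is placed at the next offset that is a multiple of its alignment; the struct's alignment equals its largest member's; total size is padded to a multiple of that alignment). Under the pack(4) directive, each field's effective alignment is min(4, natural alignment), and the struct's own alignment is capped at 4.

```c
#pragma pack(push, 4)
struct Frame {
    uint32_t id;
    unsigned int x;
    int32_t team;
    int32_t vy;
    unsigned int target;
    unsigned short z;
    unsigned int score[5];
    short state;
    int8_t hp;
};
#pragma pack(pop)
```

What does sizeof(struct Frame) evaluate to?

48

0..4  id  (4B, 4-aligned)
4..8  x  (4B, 4-aligned)
8..12  team  (4B, 4-aligned)
12..16  vy  (4B, 4-aligned)
16..20  target  (4B, 4-aligned)
20..22  z  (2B, 2-aligned)
22..24  -- padding (2B)
24..44  score  (20B, 4-aligned)
44..46  state  (2B, 2-aligned)
46..47  hp  (1B, 1-aligned)
47..48  -- tail padding (1B)
sizeof = 48, alignof = 4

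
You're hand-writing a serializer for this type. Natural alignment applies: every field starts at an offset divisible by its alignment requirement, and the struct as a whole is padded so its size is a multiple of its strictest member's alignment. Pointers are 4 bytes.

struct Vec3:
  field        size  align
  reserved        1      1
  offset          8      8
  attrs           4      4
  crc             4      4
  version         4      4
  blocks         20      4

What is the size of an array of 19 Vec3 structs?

0..1  reserved  (1B, 1-aligned)
1..8  -- padding (7B)
8..16  offset  (8B, 8-aligned)
16..20  attrs  (4B, 4-aligned)
20..24  crc  (4B, 4-aligned)
24..28  version  (4B, 4-aligned)
28..48  blocks  (20B, 4-aligned)
sizeof = 48, alignof = 8
array of 19: 19 × 48 = 912

912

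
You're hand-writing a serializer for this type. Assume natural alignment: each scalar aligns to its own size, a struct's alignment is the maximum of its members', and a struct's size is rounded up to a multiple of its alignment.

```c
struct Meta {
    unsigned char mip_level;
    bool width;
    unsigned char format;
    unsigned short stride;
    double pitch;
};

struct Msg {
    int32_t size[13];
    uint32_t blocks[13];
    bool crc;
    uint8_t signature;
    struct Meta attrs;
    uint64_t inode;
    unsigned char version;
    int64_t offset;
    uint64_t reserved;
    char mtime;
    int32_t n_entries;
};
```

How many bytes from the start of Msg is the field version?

136

Meta: mip_level at 0 (size 1, align 1) → ends 1; width at 1 (size 1, align 1) → ends 2; format at 2 (size 1, align 1) → ends 3; pad 1 to align 2 for stride; stride at 4 (size 2, align 2) → ends 6; pad 2 to align 8 for pitch; pitch at 8 (size 8, align 8) → ends 16; total 16 bytes, alignment 8
size at 0 (size 52, align 4) → ends 52
blocks at 52 (size 52, align 4) → ends 104
crc at 104 (size 1, align 1) → ends 105
signature at 105 (size 1, align 1) → ends 106
pad 6 to align 8 for attrs
attrs at 112 (size 16, align 8) → ends 128
inode at 128 (size 8, align 8) → ends 136
version at 136 (size 1, align 1) → ends 137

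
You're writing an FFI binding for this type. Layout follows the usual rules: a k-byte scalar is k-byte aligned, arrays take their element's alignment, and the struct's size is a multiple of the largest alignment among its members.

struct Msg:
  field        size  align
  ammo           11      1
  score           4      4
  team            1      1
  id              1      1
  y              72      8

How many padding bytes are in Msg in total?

7

@0: ammo [11B, align 1] → 11
+1 pad (align 4)
@12: score [4B, align 4] → 16
@16: team [1B, align 1] → 17
@17: id [1B, align 1] → 18
+6 pad (align 8)
@24: y [72B, align 8] → 96
size 96, align 8
data bytes 89, size 96 → padding 7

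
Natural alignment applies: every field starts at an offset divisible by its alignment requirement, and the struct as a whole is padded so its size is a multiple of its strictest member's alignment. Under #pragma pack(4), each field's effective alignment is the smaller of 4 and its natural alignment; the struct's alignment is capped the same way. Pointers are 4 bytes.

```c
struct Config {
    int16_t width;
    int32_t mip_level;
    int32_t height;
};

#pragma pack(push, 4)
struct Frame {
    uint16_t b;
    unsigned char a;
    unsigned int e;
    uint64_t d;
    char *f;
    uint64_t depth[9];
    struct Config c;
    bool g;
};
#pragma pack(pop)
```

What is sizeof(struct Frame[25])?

Config: @0: width [2B, align 2] → 2; +2 pad (align 4); @4: mip_level [4B, align 4] → 8; @8: height [4B, align 4] → 12; size 12, align 4
@0: b [2B, align 2] → 2
@2: a [1B, align 1] → 3
+1 pad (align 4)
@4: e [4B, align 4] → 8
@8: d [8B, align 4] → 16
@16: f [4B, align 4] → 20
@20: depth [72B, align 4] → 92
@92: c [12B, align 4] → 104
@104: g [1B, align 1] → 105
+3 tail pad (align 4)
size 108, align 4
array of 25: 25 × 108 = 2700

2700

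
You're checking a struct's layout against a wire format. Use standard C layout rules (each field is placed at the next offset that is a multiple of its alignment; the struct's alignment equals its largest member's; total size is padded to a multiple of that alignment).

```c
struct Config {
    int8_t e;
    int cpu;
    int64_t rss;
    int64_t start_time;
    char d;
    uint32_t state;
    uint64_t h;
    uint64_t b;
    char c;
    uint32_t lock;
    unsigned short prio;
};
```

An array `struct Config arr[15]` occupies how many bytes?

960

@0: e [1B, align 1] → 1
+3 pad (align 4)
@4: cpu [4B, align 4] → 8
@8: rss [8B, align 8] → 16
@16: start_time [8B, align 8] → 24
@24: d [1B, align 1] → 25
+3 pad (align 4)
@28: state [4B, align 4] → 32
@32: h [8B, align 8] → 40
@40: b [8B, align 8] → 48
@48: c [1B, align 1] → 49
+3 pad (align 4)
@52: lock [4B, align 4] → 56
@56: prio [2B, align 2] → 58
+6 tail pad (align 8)
size 64, align 8
array of 15: 15 × 64 = 960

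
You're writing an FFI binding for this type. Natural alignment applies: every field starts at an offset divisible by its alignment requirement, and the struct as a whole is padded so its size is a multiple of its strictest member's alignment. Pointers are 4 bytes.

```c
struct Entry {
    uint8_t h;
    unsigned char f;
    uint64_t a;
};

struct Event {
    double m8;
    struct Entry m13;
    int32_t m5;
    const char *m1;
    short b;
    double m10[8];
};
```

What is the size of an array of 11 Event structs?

1144

Entry: h at 0 (size 1, align 1) → ends 1; f at 1 (size 1, align 1) → ends 2; pad 6 to align 8 for a; a at 8 (size 8, align 8) → ends 16; total 16 bytes, alignment 8
m8 at 0 (size 8, align 8) → ends 8
m13 at 8 (size 16, align 8) → ends 24
m5 at 24 (size 4, align 4) → ends 28
m1 at 28 (size 4, align 4) → ends 32
b at 32 (size 2, align 2) → ends 34
pad 6 to align 8 for m10
m10 at 40 (size 64, align 8) → ends 104
total 104 bytes, alignment 8
array of 11: 11 × 104 = 1144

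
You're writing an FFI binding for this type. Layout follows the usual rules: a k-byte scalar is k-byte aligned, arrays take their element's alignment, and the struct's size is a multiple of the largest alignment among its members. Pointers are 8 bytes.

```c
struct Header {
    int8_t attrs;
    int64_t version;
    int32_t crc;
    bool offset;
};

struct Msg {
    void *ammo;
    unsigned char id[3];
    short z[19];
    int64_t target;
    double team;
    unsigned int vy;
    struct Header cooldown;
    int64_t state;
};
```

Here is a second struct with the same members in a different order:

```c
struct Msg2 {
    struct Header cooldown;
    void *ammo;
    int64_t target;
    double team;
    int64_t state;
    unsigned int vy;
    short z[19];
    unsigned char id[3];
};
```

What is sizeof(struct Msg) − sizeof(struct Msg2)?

Header: attrs at 0 (size 1, align 1) → ends 1; pad 7 to align 8 for version; version at 8 (size 8, align 8) → ends 16; crc at 16 (size 4, align 4) → ends 20; offset at 20 (size 1, align 1) → ends 21; tail pad 3 to reach multiple of 8; total 24 bytes, alignment 8
ammo at 0 (size 8, align 8) → ends 8
id at 8 (size 3, align 1) → ends 11
pad 1 to align 2 for z
z at 12 (size 38, align 2) → ends 50
pad 6 to align 8 for target
target at 56 (size 8, align 8) → ends 64
team at 64 (size 8, align 8) → ends 72
vy at 72 (size 4, align 4) → ends 76
pad 4 to align 8 for cooldown
cooldown at 80 (size 24, align 8) → ends 104
state at 104 (size 8, align 8) → ends 112
total 112 bytes, alignment 8
— Msg2 —
cooldown at 0 (size 24, align 8) → ends 24
ammo at 24 (size 8, align 8) → ends 32
target at 32 (size 8, align 8) → ends 40
team at 40 (size 8, align 8) → ends 48
state at 48 (size 8, align 8) → ends 56
vy at 56 (size 4, align 4) → ends 60
z at 60 (size 38, align 2) → ends 98
id at 98 (size 3, align 1) → ends 101
tail pad 3 to reach multiple of 8
total 104 bytes, alignment 8
112 − 104 = 8

8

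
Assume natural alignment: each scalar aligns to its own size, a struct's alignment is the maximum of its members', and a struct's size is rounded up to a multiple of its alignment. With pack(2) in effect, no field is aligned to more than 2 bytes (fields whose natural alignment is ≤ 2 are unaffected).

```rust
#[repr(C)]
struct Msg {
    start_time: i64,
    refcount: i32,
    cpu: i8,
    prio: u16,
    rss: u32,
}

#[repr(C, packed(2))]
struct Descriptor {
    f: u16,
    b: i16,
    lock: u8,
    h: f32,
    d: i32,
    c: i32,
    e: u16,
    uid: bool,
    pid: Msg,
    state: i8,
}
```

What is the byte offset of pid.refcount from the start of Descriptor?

Msg: @0: start_time [8B, align 8] → 8; @8: refcount [4B, align 4] → 12; @12: cpu [1B, align 1] → 13; +1 pad (align 2); @14: prio [2B, align 2] → 16; @16: rss [4B, align 4] → 20; +4 tail pad (align 8); size 24, align 8
@0: f [2B, align 2] → 2
@2: b [2B, align 2] → 4
@4: lock [1B, align 1] → 5
+1 pad (align 2)
@6: h [4B, align 2] → 10
@10: d [4B, align 2] → 14
@14: c [4B, align 2] → 18
@18: e [2B, align 2] → 20
@20: uid [1B, align 1] → 21
+1 pad (align 2)
@22: pid [24B, align 2] → 46
within Msg: refcount at 8
22 + 8 = 30

30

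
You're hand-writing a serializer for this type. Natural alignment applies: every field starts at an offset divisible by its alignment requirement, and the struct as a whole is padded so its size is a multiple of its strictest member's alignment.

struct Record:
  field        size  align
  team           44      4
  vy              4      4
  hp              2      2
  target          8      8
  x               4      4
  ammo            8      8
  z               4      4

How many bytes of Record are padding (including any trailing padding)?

@0: team [44B, align 4] → 44
@44: vy [4B, align 4] → 48
@48: hp [2B, align 2] → 50
+6 pad (align 8)
@56: target [8B, align 8] → 64
@64: x [4B, align 4] → 68
+4 pad (align 8)
@72: ammo [8B, align 8] → 80
@80: z [4B, align 4] → 84
+4 tail pad (align 8)
size 88, align 8
data bytes 74, size 88 → padding 14

14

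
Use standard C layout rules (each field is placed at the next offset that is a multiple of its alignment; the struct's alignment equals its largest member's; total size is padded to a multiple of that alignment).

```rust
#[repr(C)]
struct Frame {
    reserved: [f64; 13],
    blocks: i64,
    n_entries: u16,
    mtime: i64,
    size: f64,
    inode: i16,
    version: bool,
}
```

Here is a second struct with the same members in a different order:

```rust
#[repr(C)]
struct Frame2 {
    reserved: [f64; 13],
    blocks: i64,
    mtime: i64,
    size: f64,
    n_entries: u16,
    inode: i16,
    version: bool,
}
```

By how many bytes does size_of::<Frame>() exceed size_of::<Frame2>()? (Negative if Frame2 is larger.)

reserved at 0 (size 104, align 8) → ends 104
blocks at 104 (size 8, align 8) → ends 112
n_entries at 112 (size 2, align 2) → ends 114
pad 6 to align 8 for mtime
mtime at 120 (size 8, align 8) → ends 128
size at 128 (size 8, align 8) → ends 136
inode at 136 (size 2, align 2) → ends 138
version at 138 (size 1, align 1) → ends 139
tail pad 5 to reach multiple of 8
total 144 bytes, alignment 8
— Frame2 —
reserved at 0 (size 104, align 8) → ends 104
blocks at 104 (size 8, align 8) → ends 112
mtime at 112 (size 8, align 8) → ends 120
size at 120 (size 8, align 8) → ends 128
n_entries at 128 (size 2, align 2) → ends 130
inode at 130 (size 2, align 2) → ends 132
version at 132 (size 1, align 1) → ends 133
tail pad 3 to reach multiple of 8
total 136 bytes, alignment 8
144 − 136 = 8

8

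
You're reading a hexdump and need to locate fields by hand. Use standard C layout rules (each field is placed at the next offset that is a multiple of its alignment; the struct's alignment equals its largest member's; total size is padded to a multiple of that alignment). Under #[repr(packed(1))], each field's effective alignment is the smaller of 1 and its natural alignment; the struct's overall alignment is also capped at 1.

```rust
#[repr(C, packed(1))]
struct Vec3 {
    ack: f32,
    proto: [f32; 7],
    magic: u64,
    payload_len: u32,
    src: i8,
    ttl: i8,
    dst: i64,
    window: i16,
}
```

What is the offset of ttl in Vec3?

45

ack at 0 (size 4, align 1) → ends 4
proto at 4 (size 28, align 1) → ends 32
magic at 32 (size 8, align 1) → ends 40
payload_len at 40 (size 4, align 1) → ends 44
src at 44 (size 1, align 1) → ends 45
ttl at 45 (size 1, align 1) → ends 46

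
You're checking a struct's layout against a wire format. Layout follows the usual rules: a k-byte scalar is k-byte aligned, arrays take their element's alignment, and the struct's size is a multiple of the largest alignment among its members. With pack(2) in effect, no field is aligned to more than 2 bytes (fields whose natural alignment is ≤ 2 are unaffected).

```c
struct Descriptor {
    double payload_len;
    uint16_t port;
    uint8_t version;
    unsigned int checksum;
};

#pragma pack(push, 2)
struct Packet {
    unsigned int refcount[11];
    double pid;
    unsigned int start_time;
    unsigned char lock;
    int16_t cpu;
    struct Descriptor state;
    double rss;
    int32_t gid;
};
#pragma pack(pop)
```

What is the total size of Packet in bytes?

Descriptor: payload_len at 0 (size 8, align 8) → ends 8; port at 8 (size 2, align 2) → ends 10; version at 10 (size 1, align 1) → ends 11; pad 1 to align 4 for checksum; checksum at 12 (size 4, align 4) → ends 16; total 16 bytes, alignment 8
refcount at 0 (size 44, align 2) → ends 44
pid at 44 (size 8, align 2) → ends 52
start_time at 52 (size 4, align 2) → ends 56
lock at 56 (size 1, align 1) → ends 57
pad 1 to align 2 for cpu
cpu at 58 (size 2, align 2) → ends 60
state at 60 (size 16, align 2) → ends 76
rss at 76 (size 8, align 2) → ends 84
gid at 84 (size 4, align 2) → ends 88
total 88 bytes, alignment 2

88 bytes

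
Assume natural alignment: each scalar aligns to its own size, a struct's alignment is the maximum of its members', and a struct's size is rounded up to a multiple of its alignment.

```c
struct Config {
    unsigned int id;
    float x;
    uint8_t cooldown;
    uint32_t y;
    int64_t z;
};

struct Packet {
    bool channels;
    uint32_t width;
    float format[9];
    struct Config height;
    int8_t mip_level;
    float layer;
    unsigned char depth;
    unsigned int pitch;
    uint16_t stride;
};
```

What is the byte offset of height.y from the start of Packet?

Config: id at 0 (size 4, align 4) → ends 4; x at 4 (size 4, align 4) → ends 8; cooldown at 8 (size 1, align 1) → ends 9; pad 3 to align 4 for y; y at 12 (size 4, align 4) → ends 16; z at 16 (size 8, align 8) → ends 24; total 24 bytes, alignment 8
channels at 0 (size 1, align 1) → ends 1
pad 3 to align 4 for width
width at 4 (size 4, align 4) → ends 8
format at 8 (size 36, align 4) → ends 44
pad 4 to align 8 for height
height at 48 (size 24, align 8) → ends 72
within Config: y at 12
48 + 12 = 60

60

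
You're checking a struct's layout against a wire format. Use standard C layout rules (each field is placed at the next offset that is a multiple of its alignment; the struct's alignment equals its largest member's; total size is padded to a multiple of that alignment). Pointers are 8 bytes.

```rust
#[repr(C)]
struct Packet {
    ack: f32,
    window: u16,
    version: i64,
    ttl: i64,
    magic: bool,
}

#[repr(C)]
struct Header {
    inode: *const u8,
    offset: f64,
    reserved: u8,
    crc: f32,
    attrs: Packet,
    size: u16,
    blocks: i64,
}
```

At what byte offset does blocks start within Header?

64

Packet: ack at 0 (size 4, align 4) → ends 4; window at 4 (size 2, align 2) → ends 6; pad 2 to align 8 for version; version at 8 (size 8, align 8) → ends 16; ttl at 16 (size 8, align 8) → ends 24; magic at 24 (size 1, align 1) → ends 25; tail pad 7 to reach multiple of 8; total 32 bytes, alignment 8
inode at 0 (size 8, align 8) → ends 8
offset at 8 (size 8, align 8) → ends 16
reserved at 16 (size 1, align 1) → ends 17
pad 3 to align 4 for crc
crc at 20 (size 4, align 4) → ends 24
attrs at 24 (size 32, align 8) → ends 56
size at 56 (size 2, align 2) → ends 58
pad 6 to align 8 for blocks
blocks at 64 (size 8, align 8) → ends 72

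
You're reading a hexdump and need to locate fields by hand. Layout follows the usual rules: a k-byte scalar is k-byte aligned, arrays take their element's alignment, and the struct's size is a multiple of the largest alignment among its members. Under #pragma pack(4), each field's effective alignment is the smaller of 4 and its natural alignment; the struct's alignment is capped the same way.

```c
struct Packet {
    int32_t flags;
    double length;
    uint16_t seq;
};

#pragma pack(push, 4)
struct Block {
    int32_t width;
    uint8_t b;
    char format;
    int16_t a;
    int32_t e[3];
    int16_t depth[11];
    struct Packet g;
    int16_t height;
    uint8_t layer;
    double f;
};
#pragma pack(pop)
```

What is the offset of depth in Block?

Packet: @0: flags [4B, align 4] → 4; +4 pad (align 8); @8: length [8B, align 8] → 16; @16: seq [2B, align 2] → 18; +6 tail pad (align 8); size 24, align 8
@0: width [4B, align 4] → 4
@4: b [1B, align 1] → 5
@5: format [1B, align 1] → 6
@6: a [2B, align 2] → 8
@8: e [12B, align 4] → 20
@20: depth [22B, align 2] → 42

20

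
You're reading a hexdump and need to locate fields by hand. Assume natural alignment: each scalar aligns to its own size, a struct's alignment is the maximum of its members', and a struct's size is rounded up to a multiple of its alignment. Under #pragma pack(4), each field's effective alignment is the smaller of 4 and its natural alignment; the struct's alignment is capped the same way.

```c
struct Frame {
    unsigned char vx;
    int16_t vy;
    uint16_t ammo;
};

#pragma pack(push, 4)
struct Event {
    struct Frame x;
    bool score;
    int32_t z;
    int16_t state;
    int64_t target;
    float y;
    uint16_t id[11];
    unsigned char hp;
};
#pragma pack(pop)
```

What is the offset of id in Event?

Frame: @0: vx [1B, align 1] → 1; +1 pad (align 2); @2: vy [2B, align 2] → 4; @4: ammo [2B, align 2] → 6; size 6, align 2
@0: x [6B, align 2] → 6
@6: score [1B, align 1] → 7
+1 pad (align 4)
@8: z [4B, align 4] → 12
@12: state [2B, align 2] → 14
+2 pad (align 4)
@16: target [8B, align 4] → 24
@24: y [4B, align 4] → 28
@28: id [22B, align 2] → 50

28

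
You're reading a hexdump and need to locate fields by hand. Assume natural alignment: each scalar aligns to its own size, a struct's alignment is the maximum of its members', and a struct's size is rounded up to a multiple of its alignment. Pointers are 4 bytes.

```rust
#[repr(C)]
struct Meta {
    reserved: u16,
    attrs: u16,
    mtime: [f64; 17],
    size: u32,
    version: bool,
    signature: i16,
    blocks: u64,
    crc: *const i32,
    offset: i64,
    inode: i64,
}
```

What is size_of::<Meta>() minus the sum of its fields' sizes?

@0: reserved [2B, align 2] → 2
@2: attrs [2B, align 2] → 4
+4 pad (align 8)
@8: mtime [136B, align 8] → 144
@144: size [4B, align 4] → 148
@148: version [1B, align 1] → 149
+1 pad (align 2)
@150: signature [2B, align 2] → 152
@152: blocks [8B, align 8] → 160
@160: crc [4B, align 4] → 164
+4 pad (align 8)
@168: offset [8B, align 8] → 176
@176: inode [8B, align 8] → 184
size 184, align 8
data bytes 175, size 184 → padding 9

9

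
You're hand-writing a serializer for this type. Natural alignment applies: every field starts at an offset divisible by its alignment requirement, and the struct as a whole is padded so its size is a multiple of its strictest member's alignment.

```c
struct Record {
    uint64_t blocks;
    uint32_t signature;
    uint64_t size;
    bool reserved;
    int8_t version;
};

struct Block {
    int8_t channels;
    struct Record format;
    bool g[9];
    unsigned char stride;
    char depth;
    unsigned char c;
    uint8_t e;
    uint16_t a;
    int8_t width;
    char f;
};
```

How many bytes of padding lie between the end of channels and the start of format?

7

Record: blocks at 0 (size 8, align 8) → ends 8; signature at 8 (size 4, align 4) → ends 12; pad 4 to align 8 for size; size at 16 (size 8, align 8) → ends 24; reserved at 24 (size 1, align 1) → ends 25; version at 25 (size 1, align 1) → ends 26; tail pad 6 to reach multiple of 8; total 32 bytes, alignment 8
channels at 0 (size 1, align 1) → ends 1
pad 7 to align 8 for format
format at 8 (size 32, align 8) → ends 40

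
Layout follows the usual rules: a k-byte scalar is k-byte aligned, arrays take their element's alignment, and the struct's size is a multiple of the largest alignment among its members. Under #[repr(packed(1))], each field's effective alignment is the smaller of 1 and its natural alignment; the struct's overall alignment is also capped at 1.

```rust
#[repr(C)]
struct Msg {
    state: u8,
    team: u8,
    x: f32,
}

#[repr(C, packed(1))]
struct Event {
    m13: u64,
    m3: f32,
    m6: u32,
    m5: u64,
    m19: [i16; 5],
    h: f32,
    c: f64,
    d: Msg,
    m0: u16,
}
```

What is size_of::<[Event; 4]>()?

Msg: state at 0 (size 1, align 1) → ends 1; team at 1 (size 1, align 1) → ends 2; pad 2 to align 4 for x; x at 4 (size 4, align 4) → ends 8; total 8 bytes, alignment 4
m13 at 0 (size 8, align 1) → ends 8
m3 at 8 (size 4, align 1) → ends 12
m6 at 12 (size 4, align 1) → ends 16
m5 at 16 (size 8, align 1) → ends 24
m19 at 24 (size 10, align 1) → ends 34
h at 34 (size 4, align 1) → ends 38
c at 38 (size 8, align 1) → ends 46
d at 46 (size 8, align 1) → ends 54
m0 at 54 (size 2, align 1) → ends 56
total 56 bytes, alignment 1
array of 4: 4 × 56 = 224

224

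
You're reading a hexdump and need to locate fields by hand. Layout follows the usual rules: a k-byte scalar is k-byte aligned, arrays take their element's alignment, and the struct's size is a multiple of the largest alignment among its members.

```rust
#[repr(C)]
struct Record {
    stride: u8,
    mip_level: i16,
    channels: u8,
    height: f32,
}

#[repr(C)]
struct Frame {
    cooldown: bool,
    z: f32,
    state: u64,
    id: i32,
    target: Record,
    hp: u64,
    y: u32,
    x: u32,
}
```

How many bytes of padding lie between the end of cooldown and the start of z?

3

Record: stride at 0 (size 1, align 1) → ends 1; pad 1 to align 2 for mip_level; mip_level at 2 (size 2, align 2) → ends 4; channels at 4 (size 1, align 1) → ends 5; pad 3 to align 4 for height; height at 8 (size 4, align 4) → ends 12; total 12 bytes, alignment 4
cooldown at 0 (size 1, align 1) → ends 1
pad 3 to align 4 for z
z at 4 (size 4, align 4) → ends 8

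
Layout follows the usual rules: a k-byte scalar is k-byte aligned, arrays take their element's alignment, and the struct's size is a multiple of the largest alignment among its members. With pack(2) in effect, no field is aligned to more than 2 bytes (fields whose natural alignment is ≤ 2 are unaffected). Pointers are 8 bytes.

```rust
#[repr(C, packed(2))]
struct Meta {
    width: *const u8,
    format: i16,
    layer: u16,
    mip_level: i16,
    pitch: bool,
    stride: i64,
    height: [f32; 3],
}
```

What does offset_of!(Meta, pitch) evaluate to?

14

width at 0 (size 8, align 2) → ends 8
format at 8 (size 2, align 2) → ends 10
layer at 10 (size 2, align 2) → ends 12
mip_level at 12 (size 2, align 2) → ends 14
pitch at 14 (size 1, align 1) → ends 15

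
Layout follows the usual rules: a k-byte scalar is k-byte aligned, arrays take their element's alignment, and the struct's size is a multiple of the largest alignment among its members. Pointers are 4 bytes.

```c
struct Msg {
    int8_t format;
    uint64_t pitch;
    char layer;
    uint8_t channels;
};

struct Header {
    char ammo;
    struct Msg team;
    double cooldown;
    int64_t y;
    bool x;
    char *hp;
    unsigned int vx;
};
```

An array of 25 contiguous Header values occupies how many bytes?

1600

Msg: 0..1  format  (1B, 1-aligned); 1..8  -- padding (7B); 8..16  pitch  (8B, 8-aligned); 16..17  layer  (1B, 1-aligned); 17..18  channels  (1B, 1-aligned); 18..24  -- tail padding (6B); sizeof = 24, alignof = 8
0..1  ammo  (1B, 1-aligned)
1..8  -- padding (7B)
8..32  team  (24B, 8-aligned)
32..40  cooldown  (8B, 8-aligned)
40..48  y  (8B, 8-aligned)
48..49  x  (1B, 1-aligned)
49..52  -- padding (3B)
52..56  hp  (4B, 4-aligned)
56..60  vx  (4B, 4-aligned)
60..64  -- tail padding (4B)
sizeof = 64, alignof = 8
array of 25: 25 × 64 = 1600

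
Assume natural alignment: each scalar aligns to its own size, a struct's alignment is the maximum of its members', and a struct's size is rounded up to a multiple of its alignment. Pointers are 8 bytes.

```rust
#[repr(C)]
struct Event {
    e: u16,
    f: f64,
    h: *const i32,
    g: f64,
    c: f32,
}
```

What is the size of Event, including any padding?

e at 0 (size 2, align 2) → ends 2
pad 6 to align 8 for f
f at 8 (size 8, align 8) → ends 16
h at 16 (size 8, align 8) → ends 24
g at 24 (size 8, align 8) → ends 32
c at 32 (size 4, align 4) → ends 36
tail pad 4 to reach multiple of 8
total 40 bytes, alignment 8

40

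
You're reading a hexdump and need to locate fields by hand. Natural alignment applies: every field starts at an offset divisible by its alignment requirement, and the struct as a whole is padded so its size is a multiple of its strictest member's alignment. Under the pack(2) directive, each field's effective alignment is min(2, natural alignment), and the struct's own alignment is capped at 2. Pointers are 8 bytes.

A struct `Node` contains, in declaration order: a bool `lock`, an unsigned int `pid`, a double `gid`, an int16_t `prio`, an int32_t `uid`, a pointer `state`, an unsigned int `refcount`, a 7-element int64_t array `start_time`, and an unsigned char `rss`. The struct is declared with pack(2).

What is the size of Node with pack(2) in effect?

0..1  lock  (1B, 1-aligned)
1..2  -- padding (1B)
2..6  pid  (4B, 2-aligned)
6..14  gid  (8B, 2-aligned)
14..16  prio  (2B, 2-aligned)
16..20  uid  (4B, 2-aligned)
20..28  state  (8B, 2-aligned)
28..32  refcount  (4B, 2-aligned)
32..88  start_time  (56B, 2-aligned)
88..89  rss  (1B, 1-aligned)
89..90  -- tail padding (1B)
sizeof = 90, alignof = 2

90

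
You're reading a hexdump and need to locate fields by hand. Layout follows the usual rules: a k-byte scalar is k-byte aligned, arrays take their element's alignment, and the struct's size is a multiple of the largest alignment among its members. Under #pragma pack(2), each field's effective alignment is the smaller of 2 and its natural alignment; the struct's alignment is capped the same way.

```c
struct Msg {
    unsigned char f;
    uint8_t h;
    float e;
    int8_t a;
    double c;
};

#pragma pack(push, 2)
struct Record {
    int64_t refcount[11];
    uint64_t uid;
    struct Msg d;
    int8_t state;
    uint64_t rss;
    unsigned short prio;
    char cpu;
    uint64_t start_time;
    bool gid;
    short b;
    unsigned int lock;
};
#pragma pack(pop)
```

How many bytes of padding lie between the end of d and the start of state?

0

Msg: 0..1  f  (1B, 1-aligned); 1..2  h  (1B, 1-aligned); 2..4  -- padding (2B); 4..8  e  (4B, 4-aligned); 8..9  a  (1B, 1-aligned); 9..16  -- padding (7B); 16..24  c  (8B, 8-aligned); sizeof = 24, alignof = 8
0..88  refcount  (88B, 2-aligned)
88..96  uid  (8B, 2-aligned)
96..120  d  (24B, 2-aligned)
120..121  state  (1B, 1-aligned)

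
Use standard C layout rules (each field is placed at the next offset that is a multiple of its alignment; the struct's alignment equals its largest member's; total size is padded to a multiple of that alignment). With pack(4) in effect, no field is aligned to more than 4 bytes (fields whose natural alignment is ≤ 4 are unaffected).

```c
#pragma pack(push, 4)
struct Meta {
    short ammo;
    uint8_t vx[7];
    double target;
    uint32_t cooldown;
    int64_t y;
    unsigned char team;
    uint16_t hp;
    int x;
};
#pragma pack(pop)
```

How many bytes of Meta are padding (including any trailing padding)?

0..2  ammo  (2B, 2-aligned)
2..9  vx  (7B, 1-aligned)
9..12  -- padding (3B)
12..20  target  (8B, 4-aligned)
20..24  cooldown  (4B, 4-aligned)
24..32  y  (8B, 4-aligned)
32..33  team  (1B, 1-aligned)
33..34  -- padding (1B)
34..36  hp  (2B, 2-aligned)
36..40  x  (4B, 4-aligned)
sizeof = 40, alignof = 4
data bytes 36, size 40 → padding 4

4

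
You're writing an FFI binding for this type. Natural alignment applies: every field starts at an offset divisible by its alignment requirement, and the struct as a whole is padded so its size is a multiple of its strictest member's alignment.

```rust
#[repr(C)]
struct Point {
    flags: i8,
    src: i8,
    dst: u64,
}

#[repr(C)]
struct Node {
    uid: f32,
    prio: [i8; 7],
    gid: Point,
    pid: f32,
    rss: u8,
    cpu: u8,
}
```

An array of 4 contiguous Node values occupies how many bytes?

Point: flags at 0 (size 1, align 1) → ends 1; src at 1 (size 1, align 1) → ends 2; pad 6 to align 8 for dst; dst at 8 (size 8, align 8) → ends 16; total 16 bytes, alignment 8
uid at 0 (size 4, align 4) → ends 4
prio at 4 (size 7, align 1) → ends 11
pad 5 to align 8 for gid
gid at 16 (size 16, align 8) → ends 32
pid at 32 (size 4, align 4) → ends 36
rss at 36 (size 1, align 1) → ends 37
cpu at 37 (size 1, align 1) → ends 38
tail pad 2 to reach multiple of 8
total 40 bytes, alignment 8
array of 4: 4 × 40 = 160

160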